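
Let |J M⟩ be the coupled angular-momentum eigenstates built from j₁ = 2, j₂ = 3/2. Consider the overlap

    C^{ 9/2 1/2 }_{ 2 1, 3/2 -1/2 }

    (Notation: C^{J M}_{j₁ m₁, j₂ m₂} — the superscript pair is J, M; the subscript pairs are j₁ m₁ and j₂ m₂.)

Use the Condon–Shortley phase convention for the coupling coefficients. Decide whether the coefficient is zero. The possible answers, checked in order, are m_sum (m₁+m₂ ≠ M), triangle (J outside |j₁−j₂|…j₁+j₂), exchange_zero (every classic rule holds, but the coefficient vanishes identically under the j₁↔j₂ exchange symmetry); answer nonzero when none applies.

m-sum: m₁+m₂ = 1+(-1/2) = 1/2, M = 1/2  ✓
triangle: need |j₁−j₂| ≤ J ≤ j₁+j₂, i.e. J ∈ [1/2, 7/2]; J = 9/2 is outside ✗ ⇒ coefficient is 0

triangle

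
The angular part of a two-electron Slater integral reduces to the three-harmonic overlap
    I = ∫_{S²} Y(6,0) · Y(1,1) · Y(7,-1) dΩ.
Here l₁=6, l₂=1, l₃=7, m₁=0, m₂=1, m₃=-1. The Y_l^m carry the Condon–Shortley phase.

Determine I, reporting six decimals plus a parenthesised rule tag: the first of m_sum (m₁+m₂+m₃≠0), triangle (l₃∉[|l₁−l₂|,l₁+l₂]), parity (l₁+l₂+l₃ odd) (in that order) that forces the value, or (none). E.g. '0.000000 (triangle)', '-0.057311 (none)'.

-0.185147 (none)

Rules hold: Σm=0, L=14 even, 5≤7≤7.
N = 13·3·15 = 585
Δ = 0!·12!·2!/15! = 1/1365
Racah Σ t=0..0: t=0:+1/518400 = 1/518400
⇒ 3j(6 1 7; 0 0 0)² = 7/195, sgn -1
Racah Σ t=0..0: t=0:+1/1036800 = 1/1036800
⇒ 3j(6 1 7; 0 1 -1)² = 4/195, sgn +1
4πI² = N·(3j₀)²·(3jₘ)² = 28/65
I = -1·√(0.430769/4π) = -0.18514731
No selection rule forces the value: the integral is nonzero (none).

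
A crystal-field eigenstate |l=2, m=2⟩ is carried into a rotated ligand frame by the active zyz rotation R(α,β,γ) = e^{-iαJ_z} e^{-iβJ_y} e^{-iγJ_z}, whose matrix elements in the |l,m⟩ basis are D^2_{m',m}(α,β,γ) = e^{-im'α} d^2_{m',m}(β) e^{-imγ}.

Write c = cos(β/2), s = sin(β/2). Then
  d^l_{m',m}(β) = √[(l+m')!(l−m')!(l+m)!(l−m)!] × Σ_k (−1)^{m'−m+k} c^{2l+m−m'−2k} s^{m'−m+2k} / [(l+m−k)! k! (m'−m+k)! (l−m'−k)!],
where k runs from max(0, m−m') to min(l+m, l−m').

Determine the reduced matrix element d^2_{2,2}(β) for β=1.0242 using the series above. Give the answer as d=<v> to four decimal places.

d^2_{2,2}(β=1.0242) via the finite sum:
With c≡cos(β/2)=0.871717 and s≡sin(β/2)=0.490009, N=[24·1·24·1]^{1/2}=24.000000
The bounds max(0,m−m')=0 and min(l+m,l−m')=0 give 1 term
  k=0: (−1)^0·24.0000/(24)·0.8717^4·0.4900^0 = +0.577435
d^2_{2,2}(1.0242) = +0.577435

d=0.5774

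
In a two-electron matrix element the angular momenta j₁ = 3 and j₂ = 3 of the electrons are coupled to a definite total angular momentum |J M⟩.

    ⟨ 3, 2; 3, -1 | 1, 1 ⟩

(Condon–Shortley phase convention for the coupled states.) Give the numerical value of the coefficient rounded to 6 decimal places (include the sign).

-0.422577

triangle: 5!·1!·1!/8! = 120/40320
(j±m)!: 5!·1!·2!·4!·2!·0! = 11520
prefactor² = (2J+1)·Δ·N² = 720/7
  k=1: −1/(1!·4!·0!·1!·1!·0!) = -1/24
Σ = -1/24  ⇒  CG² = 720/7·(-1/24)² = 5/28
CG = −√(5/28) = -0.422577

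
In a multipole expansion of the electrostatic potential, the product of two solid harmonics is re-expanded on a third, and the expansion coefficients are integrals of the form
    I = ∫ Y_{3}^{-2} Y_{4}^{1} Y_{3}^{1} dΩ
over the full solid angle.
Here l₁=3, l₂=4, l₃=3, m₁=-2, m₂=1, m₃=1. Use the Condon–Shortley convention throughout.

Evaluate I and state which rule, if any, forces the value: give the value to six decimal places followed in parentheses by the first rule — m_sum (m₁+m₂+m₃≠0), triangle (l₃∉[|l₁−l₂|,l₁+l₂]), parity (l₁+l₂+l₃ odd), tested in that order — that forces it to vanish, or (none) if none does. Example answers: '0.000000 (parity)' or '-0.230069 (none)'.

Checks pass: Σm=0; 10 even; l₃=3∈[1,7].
(2·3+1)(2·4+1)(2·3+1) = 441
Δ: 4! 2! 4! / 11! → 1/34650
sum: t=1:−1/72 t=2:+1/16 t=3:−1/72 = 5/144
3j²(3 4 3; 0 0 0) = Δ·Π!·Σ² = 2/77  (sign -1)
sum: t=3:−1/48 t=4:+1/144 = -1/72
3j²(3 4 3; -2 1 1) = Δ·Π!·Σ² = 16/693  (sign -1)
combine: 4πI² = 441·2/77·16/693 = 32/121
take √, sign +1: I = 0.14506992
No selection rule forces the value: the integral is nonzero (none).

0.145070 (none)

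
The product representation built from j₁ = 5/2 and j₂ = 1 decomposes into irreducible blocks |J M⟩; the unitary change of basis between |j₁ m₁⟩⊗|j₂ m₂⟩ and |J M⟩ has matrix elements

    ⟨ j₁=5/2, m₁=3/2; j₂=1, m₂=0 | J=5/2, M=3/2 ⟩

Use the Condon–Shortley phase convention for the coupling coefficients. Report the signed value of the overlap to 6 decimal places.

j₁+j₂−J=1  J+j₁−j₂=4  J−j₁+j₂=1  j₁+j₂+J+1=7
(j₁±m₁, j₂±m₂, J±M) = (4,1,1,1,4,1)
P² = 576/35
sum k=0..1:
  [0] +1/6 = 1/6
  [1] −1/24 = -1/24
S = 1/8
C² = P²·S² = 9/35 ; C = +0.507093

+0.507093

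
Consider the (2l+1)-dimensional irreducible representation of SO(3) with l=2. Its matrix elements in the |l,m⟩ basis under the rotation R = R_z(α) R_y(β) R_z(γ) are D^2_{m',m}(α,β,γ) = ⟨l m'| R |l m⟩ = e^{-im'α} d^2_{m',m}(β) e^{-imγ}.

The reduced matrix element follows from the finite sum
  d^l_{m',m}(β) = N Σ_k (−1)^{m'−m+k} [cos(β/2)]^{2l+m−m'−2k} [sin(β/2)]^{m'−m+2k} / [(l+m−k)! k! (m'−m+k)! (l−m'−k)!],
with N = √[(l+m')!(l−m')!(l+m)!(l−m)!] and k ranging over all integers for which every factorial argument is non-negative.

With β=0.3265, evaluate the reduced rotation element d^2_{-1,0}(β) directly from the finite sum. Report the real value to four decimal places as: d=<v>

d=0.3721

d^2_{-1,0}(β=0.3265) via the finite sum:
c=cos(0.326500/2)=0.986704, s=sin(0.326500/2)=0.162526; N=√[1·6·2·2]=4.898979
k: max(0,(0)−(-1))=1 … min(2+(0),2−(-1))=2
  k=1: (−1)^0·4.8990/(2)·0.9867^3·0.1625^1 = +0.382436
  k=2: (−1)^1·4.8990/(2)·0.9867^1·0.1625^3 = -0.010376
d^2_{-1,0}(0.3265) = +0.382436 -0.010376 = +0.372060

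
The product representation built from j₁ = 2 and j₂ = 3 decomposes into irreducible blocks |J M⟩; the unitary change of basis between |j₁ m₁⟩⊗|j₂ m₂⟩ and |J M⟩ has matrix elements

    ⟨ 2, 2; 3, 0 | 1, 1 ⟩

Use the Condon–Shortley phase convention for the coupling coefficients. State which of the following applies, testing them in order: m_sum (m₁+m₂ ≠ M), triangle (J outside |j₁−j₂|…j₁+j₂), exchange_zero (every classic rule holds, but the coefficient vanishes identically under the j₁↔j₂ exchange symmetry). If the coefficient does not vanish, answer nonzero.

m-sum: m₁+m₂ = 2+0 = 2, M = 1  ✗ ⇒ coefficient is 0

m_sum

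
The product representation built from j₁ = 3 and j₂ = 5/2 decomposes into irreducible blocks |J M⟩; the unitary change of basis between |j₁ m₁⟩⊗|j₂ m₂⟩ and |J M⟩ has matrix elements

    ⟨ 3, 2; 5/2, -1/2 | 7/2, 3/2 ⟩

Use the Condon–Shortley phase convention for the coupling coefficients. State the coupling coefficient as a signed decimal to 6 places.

+0.308607

√[8·2!4!3!/10! · 5!1!2!3!5!2!] = √(1536/7)
  +(−1)^0/∏(0,2,1,2,3,1)! = 1/24  (running 1/24)
  +(−1)^1/∏(1,1,0,1,4,2)! = -1/48  (running 1/48)
⟨..|..⟩ = √(1536/7)·(1/48) = +0.308607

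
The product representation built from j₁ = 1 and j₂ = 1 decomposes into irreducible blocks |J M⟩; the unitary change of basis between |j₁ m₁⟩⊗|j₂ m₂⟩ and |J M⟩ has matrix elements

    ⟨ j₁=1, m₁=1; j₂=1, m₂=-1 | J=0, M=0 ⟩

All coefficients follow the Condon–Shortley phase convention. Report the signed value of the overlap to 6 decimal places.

j₁+j₂−J=2  J+j₁−j₂=0  J−j₁+j₂=0  j₁+j₂+J+1=3
(j₁±m₁, j₂±m₂, J±M) = (2,0,0,2,0,0)
P² = 4/3
sum k=0..0:
  [0] +1/2 = 1/2
S = 1/2
C² = P²·S² = 1/3 ; C = +0.577350

+√(1/3) = +0.577350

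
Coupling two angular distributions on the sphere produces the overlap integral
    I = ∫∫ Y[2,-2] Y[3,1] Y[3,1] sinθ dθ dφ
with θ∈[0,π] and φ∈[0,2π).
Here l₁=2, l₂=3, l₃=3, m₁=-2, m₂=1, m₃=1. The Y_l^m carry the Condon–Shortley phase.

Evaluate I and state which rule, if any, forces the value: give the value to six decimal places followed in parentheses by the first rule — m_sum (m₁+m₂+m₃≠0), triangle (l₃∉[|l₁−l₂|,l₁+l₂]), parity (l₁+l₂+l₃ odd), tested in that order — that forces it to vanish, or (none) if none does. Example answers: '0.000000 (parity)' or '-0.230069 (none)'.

m-sum 0 ✓  L=8 even ✓  1≤3≤5 ✓
Π(2lᵢ+1) = 5×7×7 = 245
triangle coeff Δ(2,3,3) = 1/3780
Σ_t [0,2]: t=0:+1/24 t=1:−1/4 t=2:+1/24 = -1/6
(3j)²=4/105 [(2 3 3; 0 0 0)], sign=+1
Σ_t [2,2]: t=2:+1/16 = 1/16
(3j)²=2/35 [(2 3 3; -2 1 1)], sign=+1
⇒ 4πI² = 8/15
I = (+1)√(8/15/(4π)) = 0.20601291
No selection rule forces the value: the integral is nonzero (none).

0.206013 (none)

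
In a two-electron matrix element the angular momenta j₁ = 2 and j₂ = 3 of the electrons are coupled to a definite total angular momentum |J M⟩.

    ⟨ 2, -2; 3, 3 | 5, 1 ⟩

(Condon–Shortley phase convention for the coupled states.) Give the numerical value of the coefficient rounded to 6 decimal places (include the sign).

triangle: 0!×4!×6!/11! = 17280/39916800
(j±m)!: 0!×4!×6!×0!×6!×4! = 298598400
prefactor² = (2J+1)×Δ×N² = 9953280/7
  k=0: +1/(0!×0!×4!×6!×0!×0!) = 1/17280
Σ = 1/17280  ⇒  CG² = 9953280/7×(1/17280)² = 1/210
CG = +√(1/210) = +0.069007

+0.069007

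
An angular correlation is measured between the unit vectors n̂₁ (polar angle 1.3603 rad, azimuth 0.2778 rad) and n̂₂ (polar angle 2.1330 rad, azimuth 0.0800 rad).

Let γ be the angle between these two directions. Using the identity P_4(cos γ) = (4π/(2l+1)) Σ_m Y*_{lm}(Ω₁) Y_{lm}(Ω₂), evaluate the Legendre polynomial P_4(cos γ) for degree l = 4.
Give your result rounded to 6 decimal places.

Addition theorem: P_4(cos γ) = (4π/9) Σ_m Y*_{lm}(Ω₁) Y_{lm}(Ω₂), m = −4…4:
  m=-4: Y*=+0.179535+0.362737i  Y=+0.215263-0.071336i  product +0.064524+0.065277i
  m=-3: Y*=+0.164455+0.181052i  Y=-0.392526+0.096058i  product -0.081944-0.055271i
  m=-2: Y*=-0.188734-0.117173i  Y=+0.233814-0.037733i  product -0.048550-0.020275i
  m=-1: Y*=-0.250474-0.071429i  Y=+0.215020-0.017238i  product -0.055088-0.011041i
  m=+0: Y*=+0.185862-0.000000i  Y=-0.285462+0.000000i  product -0.053057+0.000000i
  m=+1: Y*=+0.250474-0.071429i  Y=-0.215020-0.017238i  product -0.055088+0.011041i
  m=+2: Y*=-0.188734+0.117173i  Y=+0.233814+0.037733i  product -0.048550+0.020275i
  m=+3: Y*=-0.164455+0.181052i  Y=+0.392526+0.096058i  product -0.081944+0.055271i
  m=+4: Y*=+0.179535-0.362737i  Y=+0.215263+0.071336i  product +0.064524-0.065277i
Total Σ_m = -0.295174+0.000000i. Multiply by 1.396263: -0.412141+0.000000i. P_4(cos γ) = -0.412141

-0.412141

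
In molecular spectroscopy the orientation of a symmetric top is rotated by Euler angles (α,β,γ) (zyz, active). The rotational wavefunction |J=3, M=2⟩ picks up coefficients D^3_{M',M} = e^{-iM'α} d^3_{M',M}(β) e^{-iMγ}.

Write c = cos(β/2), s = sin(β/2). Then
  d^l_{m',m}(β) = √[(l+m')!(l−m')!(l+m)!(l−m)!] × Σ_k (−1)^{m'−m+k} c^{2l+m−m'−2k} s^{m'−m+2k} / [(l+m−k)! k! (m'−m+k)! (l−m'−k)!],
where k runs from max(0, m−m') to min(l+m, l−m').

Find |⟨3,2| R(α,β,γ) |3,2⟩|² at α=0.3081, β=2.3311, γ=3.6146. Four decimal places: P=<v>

P=0.0097

Split into d^3_{2,2}(β=2.3311) × two z-phases.
Half-angle: c=0.394245, s=0.919005. N=√(120·1·120·1)=120.000000
Admissible k: 0..1 (factorial args all ≥0)
  k=0: (−1)^0·120.0000/(120)·0.3942^6·0.9190^0 = +0.003755
  k=1: (−1)^1·120.0000/(24)·0.3942^4·0.9190^2 = -0.102017
d^3_{2,2}(2.3311) = +0.003755 -0.102017 = -0.098262
|D^3_{2,2}|² = |d^3_{2,2}(β)|² = (-0.098262)² = 0.009655 (the z-rotation phases have unit modulus)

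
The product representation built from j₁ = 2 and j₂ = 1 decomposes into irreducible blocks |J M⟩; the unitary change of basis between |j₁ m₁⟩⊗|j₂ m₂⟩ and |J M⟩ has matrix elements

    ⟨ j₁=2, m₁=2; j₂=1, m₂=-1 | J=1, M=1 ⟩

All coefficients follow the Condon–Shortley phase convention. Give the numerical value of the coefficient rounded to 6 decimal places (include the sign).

+0.774597  (= +√(3/5))

√[3·2!2!0!/5! · 4!0!0!2!2!0!] = √(48/5)
  +(−1)^0/∏(0,2,0,0,2,0)! = 1/4  (running 1/4)
⟨..|..⟩ = √(48/5)·(1/4) = +0.774597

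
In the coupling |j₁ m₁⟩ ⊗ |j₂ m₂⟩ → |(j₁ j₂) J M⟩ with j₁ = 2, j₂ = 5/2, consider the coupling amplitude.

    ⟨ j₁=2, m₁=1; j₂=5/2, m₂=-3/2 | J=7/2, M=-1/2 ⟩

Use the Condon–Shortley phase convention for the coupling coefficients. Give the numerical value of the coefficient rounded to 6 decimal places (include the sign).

√[8·1!3!4!/9! · 3!1!1!4!3!4!] = √(2304/35)
  +(−1)^0/∏(0,1,1,1,2,3)! = 1/12  (running 1/12)
  +(−1)^1/∏(1,0,0,0,3,4)! = -1/144  (running 11/144)
⟨..|..⟩ = √(2304/35)·(11/144) = +0.619780

+√(121/315) ≈ +0.619780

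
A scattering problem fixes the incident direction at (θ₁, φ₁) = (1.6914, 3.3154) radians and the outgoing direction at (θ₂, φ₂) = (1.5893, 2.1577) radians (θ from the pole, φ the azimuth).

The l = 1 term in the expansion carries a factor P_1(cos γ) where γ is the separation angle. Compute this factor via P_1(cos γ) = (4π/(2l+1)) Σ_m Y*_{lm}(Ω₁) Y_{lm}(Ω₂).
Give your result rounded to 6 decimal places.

Addition theorem: P_1(cos γ) = (4π/3) Σ_m Y*_{lm}(Ω₁) Y_{lm}(Ω₂), m = −1…1:
  [-1]  conj(Y_{1,-1})(Ω₁) = -0.33782 - 0.05931j ; Y_{1,-1}(Ω₂) = -0.19130 - 0.28763j ; Δ = 0.04756 + 0.10851j
  [+0]  conj(Y_{1,0})(Ω₁) = -0.05878 + 0.00000j ; Y_{1,0}(Ω₂) = -0.00904 + 0.00000j ; Δ = 0.00053 + 0.00000j
  [+1]  conj(Y_{1,1})(Ω₁) = 0.33782 - 0.05931j ; Y_{1,1}(Ω₂) = 0.19130 - 0.28763j ; Δ = 0.04756 - 0.10851j
Total Σ_m = 0.09566 + 0.00000j. Multiply by 4.188790: 0.40069 + 0.00000j. P_1(cos γ) = 0.400689

0.400689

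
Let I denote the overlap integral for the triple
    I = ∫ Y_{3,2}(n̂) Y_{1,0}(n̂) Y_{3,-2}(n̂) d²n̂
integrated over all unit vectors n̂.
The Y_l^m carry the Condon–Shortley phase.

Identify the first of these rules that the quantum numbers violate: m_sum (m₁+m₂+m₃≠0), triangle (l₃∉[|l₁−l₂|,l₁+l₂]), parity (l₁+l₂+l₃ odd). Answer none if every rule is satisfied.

m₁+m₂+m₃ = 2 + 0 − 2 = 0  ✓
triangle: |3−1|=2 ≤ l₃=3 ≤ 3+1=4  ✓
parity: l₁+l₂+l₃ = 7 is odd  ✗

parity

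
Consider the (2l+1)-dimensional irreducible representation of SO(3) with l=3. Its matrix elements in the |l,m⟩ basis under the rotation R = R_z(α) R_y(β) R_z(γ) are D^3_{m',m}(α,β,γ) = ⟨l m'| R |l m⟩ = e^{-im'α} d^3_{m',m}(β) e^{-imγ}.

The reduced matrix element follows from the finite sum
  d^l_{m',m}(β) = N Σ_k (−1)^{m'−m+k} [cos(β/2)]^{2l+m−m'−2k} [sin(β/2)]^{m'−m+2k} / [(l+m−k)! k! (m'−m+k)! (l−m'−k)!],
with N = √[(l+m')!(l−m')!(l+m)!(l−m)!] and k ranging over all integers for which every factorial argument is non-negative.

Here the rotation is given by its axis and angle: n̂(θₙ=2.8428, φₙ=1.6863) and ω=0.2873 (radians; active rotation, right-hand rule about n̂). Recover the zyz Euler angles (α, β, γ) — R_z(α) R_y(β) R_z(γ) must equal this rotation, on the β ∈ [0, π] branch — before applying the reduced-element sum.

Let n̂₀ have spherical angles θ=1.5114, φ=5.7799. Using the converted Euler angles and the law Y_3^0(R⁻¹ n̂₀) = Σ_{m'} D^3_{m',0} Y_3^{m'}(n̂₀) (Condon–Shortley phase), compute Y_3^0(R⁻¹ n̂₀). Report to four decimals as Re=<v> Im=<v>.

Re=-0.1452 Im=0.0000

Axis–angle → zyz. n̂ = (sinθₙcosφₙ, sinθₙsinφₙ, cosθₙ) = (-0.033925, +0.292405, -0.955693), ω = 0.2873.
R = I cosω + sinω [n̂]ₓ + (1−cosω) n̂n̂ᵀ gives
  R = [+0.959060, +0.270402, +0.084186; -0.271215, +0.962517, -0.001841; -0.081528, -0.021067, +0.996448]
β = atan2(√(R₁₃²+R₂₃²), R₃₃) = 0.084306; α = atan2(R₂₃, R₁₃) mod 2π = 6.261322; γ = atan2(R₃₂, −R₃₁) mod 2π = 6.030315
Need the full column D^3_{m',0} for m'=−3..3 at α=6.2613, β=0.0843, γ=6.0303.
cos(β/2)=0.999112, sin(β/2)=0.042140
d^3_{-3,0}: single k=3 term ⇒ +0.000334;  D = +0.000333-0.000022i
d^3_{-2,0}: k∈[2..3] ⇒ +0.009692 -0.000017 = +0.009675;  D = +0.009666-0.000423i
d^3_{-1,0}: k∈[1..3] ⇒ +0.145332 -0.000776 +0.000000 = +0.144557;  D = +0.144522-0.003160i
d^3_{0,0}: k∈[0..3] ⇒ +0.994682 -0.015926 +0.000028 -0.000000 = +0.978785;  D = +0.978785+0.000000i
d^3_{1,0}: k∈[0..2] ⇒ -0.145332 +0.000776 -0.000000 = -0.144557;  D = -0.144522-0.003160i
d^3_{2,0}: k∈[0..1] ⇒ +0.009692 -0.000017 = +0.009675;  D = +0.009666+0.000423i
d^3_{3,0}: single k=0 term ⇒ -0.000334;  D = -0.000333-0.000022i
Y_3^{m'}(θ=1.5114,φ=5.7799) and Σ D·Y over m':
  (+0.0003-0.0000i)·(+0.0253+0.4143i)  (+0.0097-0.0004i)·(+0.0323+0.0511i)  (+0.1445-0.0032i)·(-0.2776-0.1529i)  (+0.9788+0.0000i)·(-0.0661+0.0000i)  (-0.1445-0.0032i)·(+0.2776-0.1529i)  (+0.0097+0.0004i)·(+0.0323-0.0511i)  (-0.0003-0.0000i)·(-0.0253+0.4143i)
Y_3^0(R⁻¹ n̂) = -0.145175-0.000000i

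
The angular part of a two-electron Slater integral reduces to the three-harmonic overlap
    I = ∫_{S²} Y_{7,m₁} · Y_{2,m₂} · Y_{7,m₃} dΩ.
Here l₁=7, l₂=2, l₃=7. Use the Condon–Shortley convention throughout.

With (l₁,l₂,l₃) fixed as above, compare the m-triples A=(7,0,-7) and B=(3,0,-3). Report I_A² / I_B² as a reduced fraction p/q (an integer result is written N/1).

Shared (l₁,l₂,l₃)=(7,2,7): N and (l;000)² cancel in I_A²/I_B².
A: Δ = 2!·12!·2!/17! = 1/185640; Racah Σ t=0..0: t=0:+1/1916006400 = 1/1916006400; ⇒ 3j(7 2 7; 7 0 -7)² = 91/2040, sgn +1
B: Δ = 2!·12!·2!/17! = 1/185640; Racah Σ t=0..2: t=0:+1/3870720 t=1:−1/2177280 t=2:+1/29030400 = -29/174182400; ⇒ 3j(7 2 7; 3 0 -3)² = 841/185640, sgn -1
I_A²/I_B² = (91/2040)/(841/185640) = 8281/841

8281/841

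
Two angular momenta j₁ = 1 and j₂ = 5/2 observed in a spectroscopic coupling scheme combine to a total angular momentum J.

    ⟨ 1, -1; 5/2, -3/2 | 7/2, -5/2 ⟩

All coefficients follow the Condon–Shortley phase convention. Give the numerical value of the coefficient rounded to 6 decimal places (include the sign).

+0.845154  (= +√(5/7))

√[8·0!2!5!/8! · 0!2!1!4!1!6!] = √(11520/7)
  +(−1)^0/∏(0,0,2,1,0,4)! = 1/48  (running 1/48)
⟨..|..⟩ = √(11520/7)·(1/48) = +0.845154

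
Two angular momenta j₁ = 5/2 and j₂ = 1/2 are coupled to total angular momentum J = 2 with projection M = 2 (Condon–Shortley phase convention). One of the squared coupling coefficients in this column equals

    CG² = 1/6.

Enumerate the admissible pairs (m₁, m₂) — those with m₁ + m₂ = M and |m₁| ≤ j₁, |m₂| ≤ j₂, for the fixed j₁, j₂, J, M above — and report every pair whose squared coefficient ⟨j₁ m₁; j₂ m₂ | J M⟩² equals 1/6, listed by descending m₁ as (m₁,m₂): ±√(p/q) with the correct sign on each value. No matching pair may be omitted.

Admissible pairs with m₁+m₂ = M = 2: (3/2,1/2), (5/2,-1/2)
  (m₁,m₂)=(5/2,-1/2): CG² = 5/6, CG = +√(5/6)
  (m₁,m₂)=(3/2,1/2): CG² = 1/6, CG = −√(1/6)   ← matches the target
Pairs with CG² = 1/6: (3/2,1/2): −√(1/6)

(3/2,1/2): −√(1/6)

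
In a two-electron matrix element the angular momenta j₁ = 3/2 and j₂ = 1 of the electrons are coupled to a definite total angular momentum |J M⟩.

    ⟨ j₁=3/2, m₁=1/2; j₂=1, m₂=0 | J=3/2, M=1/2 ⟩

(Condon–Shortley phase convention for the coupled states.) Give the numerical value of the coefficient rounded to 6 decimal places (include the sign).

triangle: 1!×2!×1!/5! = 2/120
(j±m)!: 2!×1!×1!×1!×2!×1! = 4
prefactor² = (2J+1)×Δ×N² = 4/15
  k=0: +1/(0!×1!×1!×1!×1!×0!) = 1
  k=1: −1/(1!×0!×0!×0!×2!×1!) = -1/2
Σ = 1/2  ⇒  CG² = 4/15×(1/2)² = 1/15
CG = +√(1/15) = +0.258199

+0.258199  (= +√(1/15))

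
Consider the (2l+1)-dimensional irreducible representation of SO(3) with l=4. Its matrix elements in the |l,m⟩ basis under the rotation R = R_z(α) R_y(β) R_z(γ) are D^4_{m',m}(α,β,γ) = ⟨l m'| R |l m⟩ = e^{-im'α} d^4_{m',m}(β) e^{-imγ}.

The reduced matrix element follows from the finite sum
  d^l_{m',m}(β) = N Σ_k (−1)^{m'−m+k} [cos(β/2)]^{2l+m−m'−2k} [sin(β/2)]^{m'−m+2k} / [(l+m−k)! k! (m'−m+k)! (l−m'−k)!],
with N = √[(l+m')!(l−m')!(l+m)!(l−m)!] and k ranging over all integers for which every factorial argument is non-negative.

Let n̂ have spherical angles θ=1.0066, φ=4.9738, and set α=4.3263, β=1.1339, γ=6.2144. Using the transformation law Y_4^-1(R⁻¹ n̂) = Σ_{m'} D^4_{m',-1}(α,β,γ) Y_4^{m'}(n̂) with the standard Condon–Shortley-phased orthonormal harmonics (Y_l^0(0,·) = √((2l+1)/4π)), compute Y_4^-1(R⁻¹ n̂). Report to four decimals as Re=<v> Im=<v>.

Need the full column D^4_{m',-1} for m'=−4..4 at α=4.3263, β=1.1339, γ=6.2144.
cos(β/2)=0.843543, sin(β/2)=0.537062
d^4_{-4,-1}: single k=3 term ⇒ +0.495111;  D = -0.020959-0.494667i
d^4_{-3,-1}: k∈[2..3] ⇒ +0.824825 -0.557243 = +0.267582;  D = +0.251928+0.090179i
d^4_{-2,-1}: k∈[1..3] ⇒ +0.692486 -1.403508 +0.379278 = -0.331744;  D = +0.221189-0.247244i
d^4_{-1,-1}: k∈[0..3] ⇒ +0.256364 -1.558773 +1.263708 -0.170750 = -0.209450;  D = +0.092022+0.188152i
d^4_{0,-1}: k∈[0..3] ⇒ -0.729944 +1.775313 -0.719629 +0.048617 = +0.374357;  D = +0.373471-0.025730i
d^4_{1,-1}: k∈[0..3] ⇒ +1.039182 -1.263708 +0.256124 -0.006921 = +0.024676;  D = -0.007699+0.023445i
d^4_{2,-1}: k∈[0..2] ⇒ -0.935672 +0.568917 -0.046123 = -0.412877;  D = +0.314882+0.267053i
d^4_{3,-1}: k∈[0..1] ⇒ +0.557243 -0.135528 = +0.421715;  D = +0.373803-0.195231i
d^4_{4,-1}: single k=0 term ⇒ -0.200695;  D = -0.019082-0.199786i
Y_4^{m'}(θ=1.0066,φ=4.9738) and Σ D·Y over m':
  (-0.0210-0.4947i)·(+0.1131-0.1952i)  (+0.2519+0.0902i)·(-0.2852-0.2859i)  (+0.2212-0.2472i)·(-0.2073+0.1195i)  (+0.0920+0.1882i)·(-0.0552-0.2062i)  (+0.3735-0.0257i)·(-0.2874+0.0000i)  (-0.0077+0.0234i)·(+0.0552-0.2062i)  (+0.3149+0.2671i)·(-0.2073-0.1195i)  (+0.3738-0.1952i)·(+0.2852-0.2859i)  (-0.0191-0.1998i)·(+0.1131+0.1952i)
Y_4^-1(R⁻¹ n̂) = -0.176254-0.372875i

Re=-0.1763 Im=-0.3729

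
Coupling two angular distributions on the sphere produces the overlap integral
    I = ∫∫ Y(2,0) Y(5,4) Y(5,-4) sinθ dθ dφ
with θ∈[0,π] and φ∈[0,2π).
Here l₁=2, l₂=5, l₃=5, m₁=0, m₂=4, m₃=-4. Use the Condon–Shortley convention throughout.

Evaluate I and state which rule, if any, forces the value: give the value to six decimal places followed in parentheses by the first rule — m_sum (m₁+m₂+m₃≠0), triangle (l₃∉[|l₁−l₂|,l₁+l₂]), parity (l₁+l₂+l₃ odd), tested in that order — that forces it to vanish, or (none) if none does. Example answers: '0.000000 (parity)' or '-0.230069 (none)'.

-0.097044 (none)

Checks pass: Σm=0; 12 even; l₃=5∈[3,7].
(2·2+1)(2·5+1)(2·5+1) = 605
Δ: 2! 2! 8! / 13! → 1/38610
sum: t=0:+1/2880 t=1:−1/576 t=2:+1/2880 = -1/960
3j²(2 5 5; 0 0 0) = Δ·Π!·Σ² = 10/429  (sign +1)
sum: t=1:−1/40320 t=2:+1/20160 = 1/40320
3j²(2 5 5; 0 4 -4) = Δ·Π!·Σ² = 6/715  (sign -1)
combine: 4πI² = 605·10/429·6/715 = 20/169
take √, sign -1: I = -0.09704356
No selection rule forces the value: the integral is nonzero (none).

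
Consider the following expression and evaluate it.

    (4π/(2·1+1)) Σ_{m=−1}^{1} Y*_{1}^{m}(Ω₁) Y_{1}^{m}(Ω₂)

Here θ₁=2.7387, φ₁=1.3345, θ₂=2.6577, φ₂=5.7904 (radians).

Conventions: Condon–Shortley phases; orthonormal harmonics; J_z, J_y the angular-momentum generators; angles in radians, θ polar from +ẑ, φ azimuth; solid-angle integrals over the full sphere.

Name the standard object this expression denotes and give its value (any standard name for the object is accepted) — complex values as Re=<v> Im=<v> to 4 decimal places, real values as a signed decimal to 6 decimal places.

Legendre polynomial (addition theorem), +0.768040

This sum is the spherical-harmonic addition theorem: it equals the Legendre polynomial P_l(cos γ) of the angle γ between the two directions.
Expand P_1 via completeness: Σ_{m} conj(Y_{1,m}) at Ω₁ times Y_{1,m} at Ω₂ —
  m=-1: (0.03171 + 0.13170j) × (0.14161 + 0.07604j) = -0.00552 + 0.02106j  (running Σ = -0.00552 + 0.02106j)
  m=0: (-0.44948 + 0.00000j) × (-0.43251 + 0.00000j) = 0.19440 + 0.00000j  (running Σ = 0.18888 + 0.02106j)
  m=1: (-0.03171 + 0.13170j) × (-0.14161 + 0.07604j) = -0.00552 - 0.02106j  (running Σ = 0.18336 + 0.00000j)
Total Σ_m = 0.18336 + 0.00000j. Multiply by 4.188790: 0.76804 + 0.00000j. P_1(cos γ) = 0.768040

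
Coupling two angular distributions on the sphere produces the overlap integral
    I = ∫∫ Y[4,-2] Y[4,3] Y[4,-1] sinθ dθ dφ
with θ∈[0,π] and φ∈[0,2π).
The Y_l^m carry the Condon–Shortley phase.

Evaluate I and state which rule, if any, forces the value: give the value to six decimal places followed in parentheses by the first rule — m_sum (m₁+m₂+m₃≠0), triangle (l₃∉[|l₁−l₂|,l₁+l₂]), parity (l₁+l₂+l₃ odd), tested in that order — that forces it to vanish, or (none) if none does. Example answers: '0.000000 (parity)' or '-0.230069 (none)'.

-0.063661 (none)

Checks pass: Σm=0; 12 even; l₃=4∈[0,8].
(2·4+1)(2·4+1)(2·4+1) = 729
Δ: 4! 4! 4! / 13! → 1/450450
sum: t=0:+1/13824 t=1:−1/216 t=2:+1/64 t=3:−1/216 t=4:+1/13824 = 5/768
3j²(4 4 4; 0 0 0) = Δ·Π!·Σ² = 18/1001  (sign +1)
sum: t=3:−1/864 t=4:+1/576 = 1/1728
3j²(4 4 4; -2 3 -1) = Δ·Π!·Σ² = 5/1287  (sign -1)
combine: 4πI² = 729·18/1001·5/1287 = 7290/143143
take √, sign -1: I = -0.06366105
No selection rule forces the value: the integral is nonzero (none).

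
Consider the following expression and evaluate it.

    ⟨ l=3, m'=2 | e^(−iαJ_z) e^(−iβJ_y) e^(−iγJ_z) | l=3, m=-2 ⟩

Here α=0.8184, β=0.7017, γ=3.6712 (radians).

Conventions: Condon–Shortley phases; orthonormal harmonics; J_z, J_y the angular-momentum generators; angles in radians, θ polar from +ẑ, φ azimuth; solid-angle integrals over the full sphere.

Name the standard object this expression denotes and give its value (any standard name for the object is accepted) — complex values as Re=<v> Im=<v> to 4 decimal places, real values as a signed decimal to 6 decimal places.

Wigner D-matrix element, Re=0.0502 Im=-0.0327

This is a Wigner D-matrix element — the rotation-matrix element ⟨l m'| R(α,β,γ) |l m⟩ in the angular-momentum basis.
D^3_{2,-2}(0.8184,0.7017,3.6712) = e^{-i·2·0.8184}·d^3_{2,-2}(0.7017)·e^{-i·-2·3.6712}. Compute d first:
Half-angle: c=0.939081, s=0.343696. N=√(120·1·1·120)=120.000000
The bounds max(0,m−m')=0 and min(l+m,l−m')=1 give 2 terms
  k=0: (−1)^4·120.0000/(24)·0.9391^2·0.3437^4 = +0.061528
  k=1: (−1)^5·120.0000/(120)·0.9391^0·0.3437^6 = -0.001648
d^3_{2,-2}(0.7017) = +0.061528 -0.001648 = +0.059880
Phases: e^{-i·(2)·0.8184}=-0.065956-0.997823i, e^{-i·(-2)·3.6712}=+0.489557+0.871971i ⇒ D=+0.050166-0.032695i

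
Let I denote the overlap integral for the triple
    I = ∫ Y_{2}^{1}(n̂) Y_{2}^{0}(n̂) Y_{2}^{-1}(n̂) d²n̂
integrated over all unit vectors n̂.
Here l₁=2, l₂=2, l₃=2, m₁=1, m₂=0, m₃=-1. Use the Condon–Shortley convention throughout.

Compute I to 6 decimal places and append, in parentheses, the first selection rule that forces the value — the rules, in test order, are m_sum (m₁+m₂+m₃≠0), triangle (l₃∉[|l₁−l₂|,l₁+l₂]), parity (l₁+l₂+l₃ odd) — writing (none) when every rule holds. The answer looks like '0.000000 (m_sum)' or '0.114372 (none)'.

-0.090112 (none)

m-sum 0 ✓  L=6 even ✓  0≤2≤4 ✓
Π(2lᵢ+1) = 5×5×5 = 125
triangle coeff Δ(2,2,2) = 1/630
Σ_t [0,2]: t=0:+1/8 t=1:−1/1 t=2:+1/8 = -3/4
(3j)²=2/35 [(2 2 2; 0 0 0)], sign=-1
Σ_t [0,1]: t=0:+1/4 t=1:−1/2 = -1/4
(3j)²=1/70 [(2 2 2; 1 0 -1)], sign=+1
⇒ 4πI² = 5/49
I = (-1)√(5/49/(4π)) = -0.09011188
No selection rule forces the value: the integral is nonzero (none).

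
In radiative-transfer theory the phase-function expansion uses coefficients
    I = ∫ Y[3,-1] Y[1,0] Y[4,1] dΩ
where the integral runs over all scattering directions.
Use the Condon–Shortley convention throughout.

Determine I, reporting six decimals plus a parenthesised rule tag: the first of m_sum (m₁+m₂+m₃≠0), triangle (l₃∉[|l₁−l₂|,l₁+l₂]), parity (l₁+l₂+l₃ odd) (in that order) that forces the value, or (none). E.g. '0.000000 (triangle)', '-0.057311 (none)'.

Checks pass: Σm=0; 8 even; l₃=4∈[2,4].
(2·3+1)(2·1+1)(2·4+1) = 189
Δ: 0! 6! 2! / 9! → 1/252
sum: t=0:+1/36 = 1/36
3j²(3 1 4; 0 0 0) = Δ·Π!·Σ² = 4/63  (sign +1)
sum: t=0:+1/48 = 1/48
3j²(3 1 4; -1 0 1) = Δ·Π!·Σ² = 5/84  (sign -1)
combine: 4πI² = 189·4/63·5/84 = 5/7
take √, sign -1: I = -0.23841361
No selection rule forces the value: the integral is nonzero (none).

-0.238414 (none)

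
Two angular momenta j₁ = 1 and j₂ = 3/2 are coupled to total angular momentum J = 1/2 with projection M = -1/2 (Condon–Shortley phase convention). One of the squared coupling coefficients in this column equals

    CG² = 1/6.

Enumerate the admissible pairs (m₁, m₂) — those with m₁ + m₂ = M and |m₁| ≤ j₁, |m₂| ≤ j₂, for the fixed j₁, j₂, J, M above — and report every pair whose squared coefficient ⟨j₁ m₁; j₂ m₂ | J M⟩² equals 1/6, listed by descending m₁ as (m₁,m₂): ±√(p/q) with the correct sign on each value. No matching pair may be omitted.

Admissible pairs with m₁+m₂ = M = -1/2: (-1,1/2), (0,-1/2), (1,-3/2)
  (m₁,m₂)=(1,-3/2): CG² = 1/2, CG = +√(1/2)
  (m₁,m₂)=(0,-1/2): CG² = 1/3, CG = −√(1/3)
  (m₁,m₂)=(-1,1/2): CG² = 1/6, CG = +√(1/6)   ← matches the target
Pairs with CG² = 1/6: (-1,1/2): +√(1/6)

(-1,1/2): +√(1/6)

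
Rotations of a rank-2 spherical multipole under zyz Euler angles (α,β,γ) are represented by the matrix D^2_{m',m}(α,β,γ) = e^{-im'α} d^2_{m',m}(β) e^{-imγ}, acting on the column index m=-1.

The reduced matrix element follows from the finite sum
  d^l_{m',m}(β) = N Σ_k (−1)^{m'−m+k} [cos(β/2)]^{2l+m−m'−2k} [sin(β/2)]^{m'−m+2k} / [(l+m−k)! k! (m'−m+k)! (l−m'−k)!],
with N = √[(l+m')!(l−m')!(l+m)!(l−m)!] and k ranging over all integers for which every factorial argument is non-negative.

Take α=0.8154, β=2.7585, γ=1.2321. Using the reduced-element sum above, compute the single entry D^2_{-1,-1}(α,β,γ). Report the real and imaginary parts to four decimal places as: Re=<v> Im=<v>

Re=0.0475 Im=-0.0919

D^2_{-1,-1}(0.8154,2.7585,1.2321) = e^{-i·-1·0.8154}·d^2_{-1,-1}(2.7585)·e^{-i·-1·1.2321}. Compute d first:
With c≡cos(β/2)=0.190377 and s≡sin(β/2)=0.981711, N=[1·6·1·6]^{1/2}=6.000000
k∈{0,1} keeps every argument non-negative
  k=0: (−1)^0·6.0000/(6)·0.1904^4·0.9817^0 = +0.001314
  k=1: (−1)^1·6.0000/(2)·0.1904^2·0.9817^2 = -0.104790
d^2_{-1,-1}(2.7585) = +0.001314 -0.104790 = -0.103476
Phases: e^{-i·(-1)·0.8154}=+0.685577+0.728000i, e^{-i·(-1)·1.2321}=+0.332258+0.943189i ⇒ D=+0.047480-0.091940i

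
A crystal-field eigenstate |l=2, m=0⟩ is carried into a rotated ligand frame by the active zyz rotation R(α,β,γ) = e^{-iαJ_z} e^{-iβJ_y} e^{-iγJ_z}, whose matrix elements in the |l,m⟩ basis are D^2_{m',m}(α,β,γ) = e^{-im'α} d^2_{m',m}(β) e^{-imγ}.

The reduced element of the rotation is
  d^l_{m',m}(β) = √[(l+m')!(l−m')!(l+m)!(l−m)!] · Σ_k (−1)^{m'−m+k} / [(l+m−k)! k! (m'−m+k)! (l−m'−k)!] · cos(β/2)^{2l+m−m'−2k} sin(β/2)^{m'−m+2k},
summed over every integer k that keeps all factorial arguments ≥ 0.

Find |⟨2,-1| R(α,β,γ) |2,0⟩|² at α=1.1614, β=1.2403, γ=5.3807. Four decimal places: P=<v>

P=0.1413

Split into d^2_{-1,0}(β=1.2403) × two z-phases.
With c≡cos(β/2)=0.813791 and s≡sin(β/2)=0.581157, N=[1·6·2·2]^{1/2}=4.898979
k∈{1,2} keeps every argument non-negative
  k=1: (−1)^0·4.8990/(2)·0.8138^3·0.5812^1 = +0.767200
  k=2: (−1)^1·4.8990/(2)·0.8138^1·0.5812^3 = -0.391264
d^2_{-1,0}(1.2403) = +0.767200 -0.391264 = +0.375936
|D^2_{-1,0}|² = |d^2_{-1,0}(β)|² = (+0.375936)² = 0.141328 (the z-rotation phases have unit modulus)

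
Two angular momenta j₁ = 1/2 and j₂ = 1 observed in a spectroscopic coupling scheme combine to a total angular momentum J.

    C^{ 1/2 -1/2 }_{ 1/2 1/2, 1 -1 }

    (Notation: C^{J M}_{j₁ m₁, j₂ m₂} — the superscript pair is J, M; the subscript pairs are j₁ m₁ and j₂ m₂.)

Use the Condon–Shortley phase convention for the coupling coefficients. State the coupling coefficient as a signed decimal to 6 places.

+0.816497

j₁+j₂−J=1  J+j₁−j₂=0  J−j₁+j₂=1  j₁+j₂+J+1=3
(j₁±m₁, j₂±m₂, J±M) = (1,0,0,2,0,1)
P² = 2/3
sum k=0..0:
  [0] +1/1 = 1
S = 1
C² = P²·S² = 2/3 ; C = +0.816497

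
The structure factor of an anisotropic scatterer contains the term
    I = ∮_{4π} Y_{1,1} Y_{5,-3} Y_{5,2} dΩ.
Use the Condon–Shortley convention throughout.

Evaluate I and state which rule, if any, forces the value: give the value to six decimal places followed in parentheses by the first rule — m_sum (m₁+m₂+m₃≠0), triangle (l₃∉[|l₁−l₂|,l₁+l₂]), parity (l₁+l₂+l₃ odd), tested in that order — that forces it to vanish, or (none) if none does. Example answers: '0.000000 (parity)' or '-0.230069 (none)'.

L=11 odd ⇒ parity kills the (l;000) factor ⇒ I = 0

0.000000 (parity)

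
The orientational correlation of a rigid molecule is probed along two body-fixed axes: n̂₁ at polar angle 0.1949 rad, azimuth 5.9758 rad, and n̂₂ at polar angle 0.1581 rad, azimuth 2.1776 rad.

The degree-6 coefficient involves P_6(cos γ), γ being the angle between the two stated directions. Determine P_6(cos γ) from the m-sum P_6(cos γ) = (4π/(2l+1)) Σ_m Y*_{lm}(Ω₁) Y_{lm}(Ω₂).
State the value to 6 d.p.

0.125859

Expand P_6 via completeness: Σ_{m} conj(Y_{6,m}) at Ω₁ times Y_{6,m} at Ω₂ —
  m=-6: (-0.000007, -0.000025) × (0.000006, -0.000004) = (-0.000000, -0.000000)  (running Σ = (-0.000000, -0.000000))
  m=-5: (0.000015, -0.000447) × (-0.000017, 0.000159) = (0.000000, 0.000000)  (running Σ = (0.000000, 0.000000))
  m=-4: (0.001610, -0.004535) × (-0.001611, -0.001397) = (-0.000009, 0.000005)  (running Σ = (-0.000009, 0.000005))
  m=-3: (0.021278, -0.028068) × (0.018798, -0.004792) = (0.000265, -0.000630)  (running Σ = (0.000257, -0.000625))
  m=-2: (0.142166, -0.100375) × (-0.041863, 0.112174) = (0.005308, 0.020149)  (running Σ = (0.005565, 0.019525))
  m=-1: (0.499581, -0.158590) × (-0.260355, -0.375058) = (-0.189549, -0.146082)  (running Σ = (-0.183984, -0.126557))
  m=0: (0.649571, -0.000000) × (0.766921, 0.000000) = (0.498170, 0.000000)  (running Σ = (0.314186, -0.126557))
  m=1: (-0.499581, -0.158590) × (0.260355, -0.375058) = (-0.189549, 0.146082)  (running Σ = (0.124637, 0.019525))
  m=2: (0.142166, 0.100375) × (-0.041863, -0.112174) = (0.005308, -0.020149)  (running Σ = (0.129945, -0.000625))
  m=3: (-0.021278, -0.028068) × (-0.018798, -0.004792) = (0.000265, 0.000630)  (running Σ = (0.130211, 0.000005))
  m=4: (0.001610, 0.004535) × (-0.001611, 0.001397) = (-0.000009, -0.000005)  (running Σ = (0.130202, 0.000000))
  m=5: (-0.000015, -0.000447) × (0.000017, 0.000159) = (0.000000, -0.000000)  (running Σ = (0.130202, -0.000000))
  m=6: (-0.000007, 0.000025) × (0.000006, 0.000004) = (-0.000000, 0.000000)  (running Σ = (0.130202, -0.000000))
Total Σ_m = (0.130202, -0.000000). Multiply by 0.966644: (0.125859, -0.000000). P_6(cos γ) = 0.125859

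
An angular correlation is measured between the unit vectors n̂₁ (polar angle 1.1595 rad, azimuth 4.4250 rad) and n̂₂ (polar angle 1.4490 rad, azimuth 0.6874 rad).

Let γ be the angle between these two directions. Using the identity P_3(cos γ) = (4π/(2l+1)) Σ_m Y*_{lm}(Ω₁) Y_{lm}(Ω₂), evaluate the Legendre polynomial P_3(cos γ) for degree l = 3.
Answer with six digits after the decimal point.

0.182889

Addition theorem: P_3(cos γ) = (4π/7) Σ_m Y*_{lm}(Ω₁) Y_{lm}(Ω₂), m = −3…3:
  m=-3: (+0.243950+0.209101i) × (-0.192530-0.359740i) = +0.028254-0.128017i  (running Σ = +0.028254-0.128017i)
  m=-2: (-0.288119+0.186623i) × (+0.023824-0.119992i) = +0.015529+0.039018i  (running Σ = +0.043783-0.088999i)
  m=-1: (+0.016861+0.057045i) × (-0.229636+0.188525i) = -0.014626-0.009921i  (running Σ = +0.029157-0.098920i)
  m=0: (-0.328350-0.000000i) × (-0.132671+0.000000i) = +0.043563+0.000000i  (running Σ = +0.072720-0.098920i)
  m=1: (-0.016861+0.057045i) × (+0.229636+0.188525i) = -0.014626+0.009921i  (running Σ = +0.058093-0.088999i)
  m=2: (-0.288119-0.186623i) × (+0.023824+0.119992i) = +0.015529-0.039018i  (running Σ = +0.073622-0.128017i)
  m=3: (-0.243950+0.209101i) × (+0.192530-0.359740i) = +0.028254+0.128017i  (running Σ = +0.101877+0.000000i)
Accumulated sum +0.101877+0.000000i; after 4π/(2l+1) scaling, +0.182889+0.000000i ⇒ P_3 = 0.182889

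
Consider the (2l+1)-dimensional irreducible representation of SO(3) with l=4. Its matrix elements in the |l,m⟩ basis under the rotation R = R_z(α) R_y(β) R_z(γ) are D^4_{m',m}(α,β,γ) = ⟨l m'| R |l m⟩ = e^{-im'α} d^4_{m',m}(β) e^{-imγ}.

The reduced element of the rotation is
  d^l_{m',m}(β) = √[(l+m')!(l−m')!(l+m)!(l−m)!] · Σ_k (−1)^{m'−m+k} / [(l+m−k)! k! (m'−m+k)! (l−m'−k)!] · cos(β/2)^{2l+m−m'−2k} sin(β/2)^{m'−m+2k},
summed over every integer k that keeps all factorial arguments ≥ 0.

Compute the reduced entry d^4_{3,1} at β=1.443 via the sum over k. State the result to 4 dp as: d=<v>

d^4_{3,1}(β=1.4430) via the finite sum:
With c≡cos(β/2)=0.750816 and s≡sin(β/2)=0.660512, N=[5040·1·120·6]^{1/2}=1904.940944
Admissible k: 0..1 (factorial args all ≥0)
  k=0: (−1)^2·1904.9409/(240)·0.7508^6·0.6605^2 = +0.620343
  k=1: (−1)^3·1904.9409/(144)·0.7508^4·0.6605^4 = -0.800156
d^4_{3,1}(1.4430) = +0.620343 -0.800156 = -0.179813

d=-0.1798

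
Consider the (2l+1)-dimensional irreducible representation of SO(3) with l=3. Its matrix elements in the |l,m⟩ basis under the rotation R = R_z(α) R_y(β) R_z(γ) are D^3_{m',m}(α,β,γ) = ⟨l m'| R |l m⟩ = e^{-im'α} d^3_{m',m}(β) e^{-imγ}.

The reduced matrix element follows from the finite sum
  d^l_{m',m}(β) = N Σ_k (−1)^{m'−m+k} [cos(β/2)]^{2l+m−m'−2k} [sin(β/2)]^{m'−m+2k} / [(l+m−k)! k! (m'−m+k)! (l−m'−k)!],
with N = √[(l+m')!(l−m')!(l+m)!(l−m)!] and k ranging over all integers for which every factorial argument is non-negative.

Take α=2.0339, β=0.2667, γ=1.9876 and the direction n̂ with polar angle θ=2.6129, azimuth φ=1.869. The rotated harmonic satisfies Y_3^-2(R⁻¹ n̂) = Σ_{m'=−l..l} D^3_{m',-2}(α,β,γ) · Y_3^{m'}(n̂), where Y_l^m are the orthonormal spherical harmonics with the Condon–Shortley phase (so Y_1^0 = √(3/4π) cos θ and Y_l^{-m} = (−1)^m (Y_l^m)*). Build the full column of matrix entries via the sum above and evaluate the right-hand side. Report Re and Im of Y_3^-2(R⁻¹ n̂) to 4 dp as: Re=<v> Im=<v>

Re=0.1758 Im=0.3187

Need the full column D^3_{m',-2} for m'=−3..3 at α=2.0339, β=0.2667, γ=1.9876.
cos(β/2)=0.991122, sin(β/2)=0.132955
d^3_{-3,-2}: single k=1 term ⇒ +0.311470;  D = -0.247556-0.189023i
d^3_{-2,-2}: k∈[0..1] ⇒ +0.947901 -0.085288 = +0.862613;  D = -0.162080+0.847249i
d^3_{-1,-2}: k∈[0..1] ⇒ -0.402106 +0.014472 = -0.387634;  D = -0.373165+0.104920i
d^3_{0,-2}: k∈[0..1] ⇒ +0.093429 -0.001681 = +0.091747;  D = -0.061673-0.067926i
d^3_{1,-2}: k∈[0..1] ⇒ -0.014472 +0.000130 = -0.014342;  D = +0.005193-0.013369i
d^3_{2,-2}: k∈[0..1] ⇒ +0.001535 -0.000006 = +0.001529;  D = +0.001523-0.000141i
d^3_{3,-2}: single k=0 term ⇒ -0.000101;  D = +0.000053+0.000086i
Y_3^{m'}(θ=2.6129,φ=1.869) and Σ D·Y over m':
  (-0.2476-0.1890i)·(+0.0418+0.0335i)  (-0.1621+0.8472i)·(+0.1858-0.1261i)  (-0.3732+0.1049i)·(-0.1306-0.4251i)  (-0.0617-0.0679i)·(-0.2345+0.0000i)  (+0.0052-0.0134i)·(+0.1306-0.4251i)  (+0.0015-0.0001i)·(+0.1858+0.1261i)  (+0.0001+0.0001i)·(-0.0418+0.0335i)
Y_3^-2(R⁻¹ n̂) = +0.175838+0.318681i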